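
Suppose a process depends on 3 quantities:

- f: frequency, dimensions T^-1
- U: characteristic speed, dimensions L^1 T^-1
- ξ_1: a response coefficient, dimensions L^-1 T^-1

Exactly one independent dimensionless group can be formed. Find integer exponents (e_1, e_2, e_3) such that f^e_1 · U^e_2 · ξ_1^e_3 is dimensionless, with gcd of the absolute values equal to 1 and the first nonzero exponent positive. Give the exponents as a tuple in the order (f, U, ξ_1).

(2, -1, -1)

L: e_1·(0) + e_2·(1) + e_3·(-1) = 0
T: e_1·(-1) + e_2·(-1) + e_3·(-1) = 0
Solving this homogeneous linear system for the smallest-integer solution (first nonzero entry positive) gives (2, -1, -1).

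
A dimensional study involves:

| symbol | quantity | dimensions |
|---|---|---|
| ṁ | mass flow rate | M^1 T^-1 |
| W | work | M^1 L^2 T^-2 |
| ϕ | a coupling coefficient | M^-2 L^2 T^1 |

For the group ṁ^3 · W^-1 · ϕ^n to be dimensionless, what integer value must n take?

1

Balance the M exponent: (-2)·n from ϕ, plus 3·(1) − (1) = 2 from the rest, must sum to zero.
-2n + 2 = 0, so n = 1.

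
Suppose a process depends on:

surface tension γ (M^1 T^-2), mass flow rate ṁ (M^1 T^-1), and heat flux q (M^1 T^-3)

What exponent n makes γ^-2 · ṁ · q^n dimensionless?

Balance the M exponent: (1)·n from q, plus −2·(1) + (1) = -1 from the rest, must sum to zero.
n − 1 = 0, so n = 1.

1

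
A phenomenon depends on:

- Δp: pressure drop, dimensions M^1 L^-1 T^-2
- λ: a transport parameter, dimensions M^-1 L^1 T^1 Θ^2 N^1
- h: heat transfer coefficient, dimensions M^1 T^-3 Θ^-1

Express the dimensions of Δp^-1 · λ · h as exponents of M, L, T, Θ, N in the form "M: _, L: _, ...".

Collect each base-dimension exponent across the product:
  M: −(1) + (-1) + (1) = -1
  L: −(-1) + (1) + (0) = 2
  T: −(-2) + (1) + (-3) = 0
  Θ: −(0) + (2) + (-1) = 1
  N: −(0) + (1) + (0) = 1
So the dimensions are [M⁻¹ L² Θ N].

M: -1, L: 2, T: 0, Θ: 1, N: 1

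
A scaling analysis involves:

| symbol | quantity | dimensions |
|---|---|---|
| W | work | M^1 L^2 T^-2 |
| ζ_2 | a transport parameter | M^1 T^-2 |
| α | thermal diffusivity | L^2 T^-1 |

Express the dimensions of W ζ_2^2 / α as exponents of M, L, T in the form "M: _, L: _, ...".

Collect each base-dimension exponent across the product:
  M: (1) + 2·(1) − (0) = 3
  L: (2) + 2·(0) − (2) = 0
  T: (-2) + 2·(-2) − (-1) = -5
So the dimensions are [M³ T⁻⁵].

M: 3, L: 0, T: -5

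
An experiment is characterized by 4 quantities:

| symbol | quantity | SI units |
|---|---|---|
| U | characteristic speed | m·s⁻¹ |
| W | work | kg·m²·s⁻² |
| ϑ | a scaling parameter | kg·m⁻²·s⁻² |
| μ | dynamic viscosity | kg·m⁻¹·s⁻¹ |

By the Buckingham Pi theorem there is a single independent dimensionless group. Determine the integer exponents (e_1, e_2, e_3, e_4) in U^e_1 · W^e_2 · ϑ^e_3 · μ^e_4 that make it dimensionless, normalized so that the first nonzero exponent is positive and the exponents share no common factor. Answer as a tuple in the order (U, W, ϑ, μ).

(2, -1, -1, 2)

M: e_1·(0) + e_2·(1) + e_3·(1) + e_4·(1) = 0
L: e_1·(1) + e_2·(2) + e_3·(-2) + e_4·(-1) = 0
T: e_1·(-1) + e_2·(-2) + e_3·(-2) + e_4·(-1) = 0
Solving this homogeneous linear system for the smallest-integer solution (first nonzero entry positive) gives (2, -1, -1, 2).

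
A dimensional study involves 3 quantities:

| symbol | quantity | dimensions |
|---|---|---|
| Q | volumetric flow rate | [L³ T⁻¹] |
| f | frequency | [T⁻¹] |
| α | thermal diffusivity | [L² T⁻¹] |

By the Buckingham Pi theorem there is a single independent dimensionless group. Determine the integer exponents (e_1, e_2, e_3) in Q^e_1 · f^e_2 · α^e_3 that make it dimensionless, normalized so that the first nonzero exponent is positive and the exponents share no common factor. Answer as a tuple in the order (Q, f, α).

(2, 1, -3)

L: e_1·(3) + e_2·(0) + e_3·(2) = 0
T: e_1·(-1) + e_2·(-1) + e_3·(-1) = 0
Solving this homogeneous linear system for the smallest-integer solution (first nonzero entry positive) gives (2, 1, -3).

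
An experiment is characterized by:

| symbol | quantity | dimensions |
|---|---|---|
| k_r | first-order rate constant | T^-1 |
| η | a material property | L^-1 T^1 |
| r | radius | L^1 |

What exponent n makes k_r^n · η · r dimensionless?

1

Balance the T exponent: (-1)·n from k_r, plus (1) + (0) = 1 from the rest, must sum to zero.
−n + 1 = 0, so n = 1.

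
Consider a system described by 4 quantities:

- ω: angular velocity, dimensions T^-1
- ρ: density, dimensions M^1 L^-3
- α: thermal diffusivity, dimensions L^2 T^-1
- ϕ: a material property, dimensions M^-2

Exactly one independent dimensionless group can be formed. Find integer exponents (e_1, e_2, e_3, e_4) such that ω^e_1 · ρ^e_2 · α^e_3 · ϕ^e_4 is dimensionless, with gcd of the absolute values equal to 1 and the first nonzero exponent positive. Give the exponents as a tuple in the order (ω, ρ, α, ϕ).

M: e_1·(0) + e_2·(1) + e_3·(0) + e_4·(-2) = 0
L: e_1·(0) + e_2·(-3) + e_3·(2) + e_4·(0) = 0
T: e_1·(-1) + e_2·(0) + e_3·(-1) + e_4·(0) = 0
Solving this homogeneous linear system for the smallest-integer solution (first nonzero entry positive) gives (3, -2, -3, -1).

(3, -2, -3, -1)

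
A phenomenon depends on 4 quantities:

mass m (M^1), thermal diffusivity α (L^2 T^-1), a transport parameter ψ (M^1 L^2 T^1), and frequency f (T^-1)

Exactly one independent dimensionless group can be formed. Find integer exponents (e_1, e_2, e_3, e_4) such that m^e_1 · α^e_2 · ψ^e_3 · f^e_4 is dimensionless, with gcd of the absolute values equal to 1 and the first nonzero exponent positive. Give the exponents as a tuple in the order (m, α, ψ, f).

M: e_1·(1) + e_2·(0) + e_3·(1) + e_4·(0) = 0
L: e_1·(0) + e_2·(2) + e_3·(2) + e_4·(0) = 0
T: e_1·(0) + e_2·(-1) + e_3·(1) + e_4·(-1) = 0
Solving this homogeneous linear system for the smallest-integer solution (first nonzero entry positive) gives (1, 1, -1, -2).

(1, 1, -1, -2)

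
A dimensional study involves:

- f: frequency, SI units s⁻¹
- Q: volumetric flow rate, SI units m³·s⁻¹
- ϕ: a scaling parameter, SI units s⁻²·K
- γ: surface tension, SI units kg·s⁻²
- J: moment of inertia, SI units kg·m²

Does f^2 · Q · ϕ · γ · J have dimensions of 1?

no

Sum the exponent of each base dimension across the product:
  M: 2·[f]_M + [Q]_M + [ϕ]_M + [γ]_M + [J]_M = 2·(0) + (0) + (0) + (1) + (1) = 2
  L: 2·[f]_L + [Q]_L + [ϕ]_L + [γ]_L + [J]_L = 2·(0) + (3) + (0) + (0) + (2) = 5
  T: 2·[f]_T + [Q]_T + [ϕ]_T + [γ]_T + [J]_T = 2·(-1) + (-1) + (-2) + (-2) + (0) = -7
  Θ: 2·[f]_Θ + [Q]_Θ + [ϕ]_Θ + [γ]_Θ + [J]_Θ = 2·(0) + (0) + (1) + (0) + (0) = 1
Net dimensions [M² L⁵ T⁻⁷ Θ] ≠ [1] — not dimensionless.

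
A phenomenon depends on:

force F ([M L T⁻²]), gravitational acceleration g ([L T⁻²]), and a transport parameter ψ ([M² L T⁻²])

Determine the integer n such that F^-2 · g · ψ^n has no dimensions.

1

Balance the M exponent: (2)·n from ψ, plus −2·(1) + (0) = -2 from the rest, must sum to zero.
2n − 2 = 0, so n = 1.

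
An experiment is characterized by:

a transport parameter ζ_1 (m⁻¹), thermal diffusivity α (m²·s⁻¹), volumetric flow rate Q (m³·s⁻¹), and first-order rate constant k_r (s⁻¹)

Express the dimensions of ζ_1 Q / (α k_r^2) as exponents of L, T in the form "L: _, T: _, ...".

L: 0, T: 2

Collect each base-dimension exponent across the product:
  L: (-1) − (2) + (3) − 2·(0) = 0
  T: (0) − (-1) + (-1) − 2·(-1) = 2
So the dimensions are [T²].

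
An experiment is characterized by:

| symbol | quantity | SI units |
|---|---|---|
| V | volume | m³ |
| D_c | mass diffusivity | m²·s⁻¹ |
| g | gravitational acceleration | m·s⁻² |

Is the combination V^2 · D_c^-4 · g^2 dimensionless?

Sum the exponent of each base dimension across the product:
  M: 2·[V]_M − 4·[D_c]_M + 2·[g]_M = 2·(0) − 4·(0) + 2·(0) = 0
  L: 2·[V]_L − 4·[D_c]_L + 2·[g]_L = 2·(3) − 4·(2) + 2·(1) = 0
  T: 2·[V]_T − 4·[D_c]_T + 2·[g]_T = 2·(0) − 4·(-1) + 2·(-2) = 0
All base exponents vanish — dimensionless.

yes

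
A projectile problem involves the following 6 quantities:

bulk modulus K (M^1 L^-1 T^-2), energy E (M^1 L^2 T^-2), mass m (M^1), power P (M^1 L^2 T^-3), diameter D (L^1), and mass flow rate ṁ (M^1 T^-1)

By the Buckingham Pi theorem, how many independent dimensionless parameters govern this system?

There are 6 variables and 3 base dimensions (M, L, T).
The dimension matrix has rank 3.
Independent dimensionless groups: 6 − 3 = 3.

3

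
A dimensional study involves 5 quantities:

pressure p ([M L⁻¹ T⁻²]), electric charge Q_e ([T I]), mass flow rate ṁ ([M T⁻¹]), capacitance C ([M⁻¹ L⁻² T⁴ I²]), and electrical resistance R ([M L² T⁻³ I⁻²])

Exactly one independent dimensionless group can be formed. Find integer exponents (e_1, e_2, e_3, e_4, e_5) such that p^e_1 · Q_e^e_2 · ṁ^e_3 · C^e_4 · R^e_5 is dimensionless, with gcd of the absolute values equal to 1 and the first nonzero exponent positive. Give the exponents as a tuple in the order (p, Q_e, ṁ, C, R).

M: e_1·(1) + e_2·(0) + e_3·(1) + e_4·(-1) + e_5·(1) = 0
L: e_1·(-1) + e_2·(0) + e_3·(0) + e_4·(-2) + e_5·(2) = 0
T: e_1·(-2) + e_2·(1) + e_3·(-1) + e_4·(4) + e_5·(-3) = 0
I: e_1·(0) + e_2·(1) + e_3·(0) + e_4·(2) + e_5·(-2) = 0
Solving this homogeneous linear system for the smallest-integer solution (first nonzero entry positive) gives (2, 2, -3, 2, 3).

(2, 2, -3, 2, 3)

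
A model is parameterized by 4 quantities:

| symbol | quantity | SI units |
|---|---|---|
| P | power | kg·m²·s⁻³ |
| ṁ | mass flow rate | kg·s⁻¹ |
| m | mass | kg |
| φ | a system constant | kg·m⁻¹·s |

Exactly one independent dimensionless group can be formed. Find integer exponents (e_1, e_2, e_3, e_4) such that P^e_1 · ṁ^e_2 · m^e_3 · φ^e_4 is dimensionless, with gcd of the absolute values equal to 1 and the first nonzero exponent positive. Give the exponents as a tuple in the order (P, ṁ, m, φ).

(1, -1, -2, 2)

M: e_1·(1) + e_2·(1) + e_3·(1) + e_4·(1) = 0
L: e_1·(2) + e_2·(0) + e_3·(0) + e_4·(-1) = 0
T: e_1·(-3) + e_2·(-1) + e_3·(0) + e_4·(1) = 0
Solving this homogeneous linear system for the smallest-integer solution (first nonzero entry positive) gives (1, -1, -2, 2).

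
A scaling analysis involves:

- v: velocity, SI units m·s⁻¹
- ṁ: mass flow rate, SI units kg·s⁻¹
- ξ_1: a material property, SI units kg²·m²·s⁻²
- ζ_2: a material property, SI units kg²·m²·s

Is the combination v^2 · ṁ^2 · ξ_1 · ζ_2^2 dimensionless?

no

Sum the exponent of each base dimension across the product:
  M: 2·[v]_M + 2·[ṁ]_M + [ξ_1]_M + 2·[ζ_2]_M = 2·(0) + 2·(1) + (2) + 2·(2) = 8
  L: 2·[v]_L + 2·[ṁ]_L + [ξ_1]_L + 2·[ζ_2]_L = 2·(1) + 2·(0) + (2) + 2·(2) = 8
  T: 2·[v]_T + 2·[ṁ]_T + [ξ_1]_T + 2·[ζ_2]_T = 2·(-1) + 2·(-1) + (-2) + 2·(1) = -4
Net dimensions [M⁸ L⁸ T⁻⁴] ≠ [1] — not dimensionless.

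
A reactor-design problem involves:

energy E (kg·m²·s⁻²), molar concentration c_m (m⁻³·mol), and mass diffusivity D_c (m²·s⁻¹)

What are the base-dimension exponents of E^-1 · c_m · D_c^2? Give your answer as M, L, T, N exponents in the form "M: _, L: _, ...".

M: -1, L: -1, T: 0, N: 1

Collect each base-dimension exponent across the product:
  M: −(1) + (0) + 2·(0) = -1
  L: −(2) + (-3) + 2·(2) = -1
  T: −(-2) + (0) + 2·(-1) = 0
  N: −(0) + (1) + 2·(0) = 1
So the dimensions are [M⁻¹ L⁻¹ N].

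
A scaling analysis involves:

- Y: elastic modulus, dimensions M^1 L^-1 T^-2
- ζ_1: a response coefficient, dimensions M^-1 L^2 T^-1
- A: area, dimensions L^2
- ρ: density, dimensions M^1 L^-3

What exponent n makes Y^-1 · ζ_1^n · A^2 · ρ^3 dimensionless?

2

Balance the M exponent: (-1)·n from ζ_1, plus −(1) + 2·(0) + 3·(1) = 2 from the rest, must sum to zero.
−n + 2 = 0, so n = 2.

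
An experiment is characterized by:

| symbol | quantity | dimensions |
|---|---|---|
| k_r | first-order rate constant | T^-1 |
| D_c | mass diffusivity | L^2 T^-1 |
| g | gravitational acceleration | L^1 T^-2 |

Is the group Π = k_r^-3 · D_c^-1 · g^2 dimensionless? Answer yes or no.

yes

Sum the exponent of each base dimension across the product:
  M: −3·[k_r]_M − [D_c]_M + 2·[g]_M = −3·(0) − (0) + 2·(0) = 0
  L: −3·[k_r]_L − [D_c]_L + 2·[g]_L = −3·(0) − (2) + 2·(1) = 0
  T: −3·[k_r]_T − [D_c]_T + 2·[g]_T = −3·(-1) − (-1) + 2·(-2) = 0
All base exponents vanish — dimensionless.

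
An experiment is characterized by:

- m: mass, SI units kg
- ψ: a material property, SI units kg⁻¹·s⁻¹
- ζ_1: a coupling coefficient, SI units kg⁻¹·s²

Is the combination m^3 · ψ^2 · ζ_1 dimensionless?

Sum the exponent of each base dimension across the product:
  M: 3·[m]_M + 2·[ψ]_M + [ζ_1]_M = 3·(1) + 2·(-1) + (-1) = 0
  L: 3·[m]_L + 2·[ψ]_L + [ζ_1]_L = 3·(0) + 2·(0) + (0) = 0
  T: 3·[m]_T + 2·[ψ]_T + [ζ_1]_T = 3·(0) + 2·(-1) + (2) = 0
All base exponents vanish — dimensionless.

yes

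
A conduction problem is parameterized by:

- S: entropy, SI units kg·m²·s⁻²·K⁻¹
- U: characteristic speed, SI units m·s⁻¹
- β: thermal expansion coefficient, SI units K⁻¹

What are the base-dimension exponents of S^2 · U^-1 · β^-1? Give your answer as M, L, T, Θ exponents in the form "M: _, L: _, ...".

Collect each base-dimension exponent across the product:
  M: 2·(1) − (0) − (0) = 2
  L: 2·(2) − (1) − (0) = 3
  T: 2·(-2) − (-1) − (0) = -3
  Θ: 2·(-1) − (0) − (-1) = -1
So the dimensions are [M² L³ T⁻³ Θ⁻¹].

M: 2, L: 3, T: -3, Θ: -1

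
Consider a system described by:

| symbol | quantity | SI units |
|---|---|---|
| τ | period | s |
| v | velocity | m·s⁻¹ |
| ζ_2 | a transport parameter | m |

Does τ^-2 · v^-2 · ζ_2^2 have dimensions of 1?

Sum the exponent of each base dimension across the product:
  M: −2·[τ]_M − 2·[v]_M + 2·[ζ_2]_M = −2·(0) − 2·(0) + 2·(0) = 0
  L: −2·[τ]_L − 2·[v]_L + 2·[ζ_2]_L = −2·(0) − 2·(1) + 2·(1) = 0
  T: −2·[τ]_T − 2·[v]_T + 2·[ζ_2]_T = −2·(1) − 2·(-1) + 2·(0) = 0
All base exponents vanish — dimensionless.

yes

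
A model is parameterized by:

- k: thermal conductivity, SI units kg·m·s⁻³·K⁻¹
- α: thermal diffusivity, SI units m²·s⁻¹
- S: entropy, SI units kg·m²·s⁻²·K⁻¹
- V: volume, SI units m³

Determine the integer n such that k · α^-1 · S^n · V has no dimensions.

-1

Balance the M exponent: (1)·n from S, plus (1) − (0) + (0) = 1 from the rest, must sum to zero.
n + 1 = 0, so n = -1.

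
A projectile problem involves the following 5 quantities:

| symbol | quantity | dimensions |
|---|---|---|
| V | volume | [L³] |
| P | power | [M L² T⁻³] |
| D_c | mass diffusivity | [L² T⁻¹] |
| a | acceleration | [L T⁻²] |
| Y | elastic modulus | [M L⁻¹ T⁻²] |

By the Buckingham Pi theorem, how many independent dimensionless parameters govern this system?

There are 5 variables and 3 base dimensions (M, L, T).
The dimension matrix has rank 3.
Independent dimensionless groups: 5 − 3 = 2.

2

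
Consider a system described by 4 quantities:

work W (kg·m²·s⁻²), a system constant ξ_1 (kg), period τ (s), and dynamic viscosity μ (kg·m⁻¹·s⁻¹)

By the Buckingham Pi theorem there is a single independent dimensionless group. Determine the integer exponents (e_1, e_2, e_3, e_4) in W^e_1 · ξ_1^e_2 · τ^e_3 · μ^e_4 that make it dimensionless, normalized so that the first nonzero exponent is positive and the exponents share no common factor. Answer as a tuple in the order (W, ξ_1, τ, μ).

M: e_1·(1) + e_2·(1) + e_3·(0) + e_4·(1) = 0
L: e_1·(2) + e_2·(0) + e_3·(0) + e_4·(-1) = 0
T: e_1·(-2) + e_2·(0) + e_3·(1) + e_4·(-1) = 0
Solving this homogeneous linear system for the smallest-integer solution (first nonzero entry positive) gives (1, -3, 4, 2).

(1, -3, 4, 2)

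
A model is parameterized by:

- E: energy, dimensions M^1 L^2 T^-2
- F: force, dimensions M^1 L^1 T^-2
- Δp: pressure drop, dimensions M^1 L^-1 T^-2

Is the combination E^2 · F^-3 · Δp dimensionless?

Sum the exponent of each base dimension across the product:
  M: 2·[E]_M − 3·[F]_M + [Δp]_M = 2·(1) − 3·(1) + (1) = 0
  L: 2·[E]_L − 3·[F]_L + [Δp]_L = 2·(2) − 3·(1) + (-1) = 0
  T: 2·[E]_T − 3·[F]_T + [Δp]_T = 2·(-2) − 3·(-2) + (-2) = 0
  Θ: 2·[E]_Θ − 3·[F]_Θ + [Δp]_Θ = 2·(0) − 3·(0) + (0) = 0
All base exponents vanish — dimensionless.

yes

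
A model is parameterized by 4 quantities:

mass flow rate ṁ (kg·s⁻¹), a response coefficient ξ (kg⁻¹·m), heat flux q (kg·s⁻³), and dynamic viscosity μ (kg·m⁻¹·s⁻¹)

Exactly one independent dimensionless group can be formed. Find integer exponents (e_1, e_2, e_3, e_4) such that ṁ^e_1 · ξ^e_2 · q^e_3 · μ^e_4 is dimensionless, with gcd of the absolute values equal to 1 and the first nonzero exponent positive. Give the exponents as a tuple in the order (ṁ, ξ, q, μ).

M: e_1·(1) + e_2·(-1) + e_3·(1) + e_4·(1) = 0
L: e_1·(0) + e_2·(1) + e_3·(0) + e_4·(-1) = 0
T: e_1·(-1) + e_2·(0) + e_3·(-3) + e_4·(-1) = 0
Solving this homogeneous linear system for the smallest-integer solution (first nonzero entry positive) gives (1, 2, -1, 2).

(1, 2, -1, 2)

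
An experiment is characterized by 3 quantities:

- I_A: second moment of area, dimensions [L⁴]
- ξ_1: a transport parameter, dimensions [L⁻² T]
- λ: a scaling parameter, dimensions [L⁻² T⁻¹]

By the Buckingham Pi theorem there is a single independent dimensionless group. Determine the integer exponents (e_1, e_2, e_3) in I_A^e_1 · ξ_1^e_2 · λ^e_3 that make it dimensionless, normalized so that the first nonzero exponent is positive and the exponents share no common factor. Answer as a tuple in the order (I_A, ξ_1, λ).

(1, 1, 1)

L: e_1·(4) + e_2·(-2) + e_3·(-2) = 0
T: e_1·(0) + e_2·(1) + e_3·(-1) = 0
Solving this homogeneous linear system for the smallest-integer solution (first nonzero entry positive) gives (1, 1, 1).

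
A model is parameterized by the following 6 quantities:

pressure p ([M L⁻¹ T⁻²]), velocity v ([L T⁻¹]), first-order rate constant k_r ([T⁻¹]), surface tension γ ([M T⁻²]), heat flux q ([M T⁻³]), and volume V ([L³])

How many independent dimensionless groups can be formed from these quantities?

There are 6 variables and 3 base dimensions (M, L, T).
The dimension matrix has rank 3.
Independent dimensionless groups: 6 − 3 = 3.

3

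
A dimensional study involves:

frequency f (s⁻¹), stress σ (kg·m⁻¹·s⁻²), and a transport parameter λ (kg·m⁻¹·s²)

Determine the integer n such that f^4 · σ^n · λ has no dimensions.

-1

Balance the M exponent: (1)·n from σ, plus 4·(0) + (1) = 1 from the rest, must sum to zero.
n + 1 = 0, so n = -1.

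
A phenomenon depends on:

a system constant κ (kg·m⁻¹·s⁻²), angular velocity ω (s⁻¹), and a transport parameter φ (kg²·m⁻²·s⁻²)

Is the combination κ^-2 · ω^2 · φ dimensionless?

Sum the exponent of each base dimension across the product:
  M: −2·[κ]_M + 2·[ω]_M + [φ]_M = −2·(1) + 2·(0) + (2) = 0
  L: −2·[κ]_L + 2·[ω]_L + [φ]_L = −2·(-1) + 2·(0) + (-2) = 0
  T: −2·[κ]_T + 2·[ω]_T + [φ]_T = −2·(-2) + 2·(-1) + (-2) = 0
All base exponents vanish — dimensionless.

yes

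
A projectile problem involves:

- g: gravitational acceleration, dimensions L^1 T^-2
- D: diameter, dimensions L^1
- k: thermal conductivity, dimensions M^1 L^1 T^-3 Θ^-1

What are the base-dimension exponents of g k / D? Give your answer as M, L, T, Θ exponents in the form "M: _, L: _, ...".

M: 1, L: 1, T: -5, Θ: -1

Collect each base-dimension exponent across the product:
  M: (0) − (0) + (1) = 1
  L: (1) − (1) + (1) = 1
  T: (-2) − (0) + (-3) = -5
  Θ: (0) − (0) + (-1) = -1
So the dimensions are [M L T⁻⁵ Θ⁻¹].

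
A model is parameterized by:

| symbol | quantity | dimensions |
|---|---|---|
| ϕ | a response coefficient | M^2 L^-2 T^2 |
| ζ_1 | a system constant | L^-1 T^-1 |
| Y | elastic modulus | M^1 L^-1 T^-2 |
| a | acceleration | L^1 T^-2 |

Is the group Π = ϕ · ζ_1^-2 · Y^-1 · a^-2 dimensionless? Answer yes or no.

no

Sum the exponent of each base dimension across the product:
  M: [ϕ]_M − 2·[ζ_1]_M − [Y]_M − 2·[a]_M = (2) − 2·(0) − (1) − 2·(0) = 1
  L: [ϕ]_L − 2·[ζ_1]_L − [Y]_L − 2·[a]_L = (-2) − 2·(-1) − (-1) − 2·(1) = -1
  T: [ϕ]_T − 2·[ζ_1]_T − [Y]_T − 2·[a]_T = (2) − 2·(-1) − (-2) − 2·(-2) = 10
Net dimensions [M L⁻¹ T¹⁰] ≠ [1] — not dimensionless.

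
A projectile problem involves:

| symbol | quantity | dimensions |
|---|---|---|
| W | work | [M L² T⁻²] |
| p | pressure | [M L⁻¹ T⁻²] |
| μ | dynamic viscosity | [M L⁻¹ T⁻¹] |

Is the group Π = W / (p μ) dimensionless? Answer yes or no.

no

Sum the exponent of each base dimension across the product:
  M: [W]_M − [p]_M − [μ]_M = (1) − (1) − (1) = -1
  L: [W]_L − [p]_L − [μ]_L = (2) − (-1) − (-1) = 4
  T: [W]_T − [p]_T − [μ]_T = (-2) − (-2) − (-1) = 1
Net dimensions [M⁻¹ L⁴ T] ≠ [1] — not dimensionless.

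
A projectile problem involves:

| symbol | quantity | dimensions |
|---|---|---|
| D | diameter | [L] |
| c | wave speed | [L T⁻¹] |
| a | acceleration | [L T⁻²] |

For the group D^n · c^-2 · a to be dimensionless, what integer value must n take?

1

Balance the L exponent: (1)·n from D, plus −2·(1) + (1) = -1 from the rest, must sum to zero.
n − 1 = 0, so n = 1.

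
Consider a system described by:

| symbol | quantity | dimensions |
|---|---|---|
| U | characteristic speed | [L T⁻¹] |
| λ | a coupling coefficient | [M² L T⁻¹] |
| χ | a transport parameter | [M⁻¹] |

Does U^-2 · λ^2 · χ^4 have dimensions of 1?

Sum the exponent of each base dimension across the product:
  M: −2·[U]_M + 2·[λ]_M + 4·[χ]_M = −2·(0) + 2·(2) + 4·(-1) = 0
  L: −2·[U]_L + 2·[λ]_L + 4·[χ]_L = −2·(1) + 2·(1) + 4·(0) = 0
  T: −2·[U]_T + 2·[λ]_T + 4·[χ]_T = −2·(-1) + 2·(-1) + 4·(0) = 0
All base exponents vanish — dimensionless.

yes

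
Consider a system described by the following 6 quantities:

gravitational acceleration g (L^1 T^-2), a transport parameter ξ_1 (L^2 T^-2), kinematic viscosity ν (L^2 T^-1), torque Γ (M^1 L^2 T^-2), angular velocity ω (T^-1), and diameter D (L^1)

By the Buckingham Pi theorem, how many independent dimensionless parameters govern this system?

There are 6 variables and 3 base dimensions (M, L, T).
The dimension matrix has rank 3.
Independent dimensionless groups: 6 − 3 = 3.

3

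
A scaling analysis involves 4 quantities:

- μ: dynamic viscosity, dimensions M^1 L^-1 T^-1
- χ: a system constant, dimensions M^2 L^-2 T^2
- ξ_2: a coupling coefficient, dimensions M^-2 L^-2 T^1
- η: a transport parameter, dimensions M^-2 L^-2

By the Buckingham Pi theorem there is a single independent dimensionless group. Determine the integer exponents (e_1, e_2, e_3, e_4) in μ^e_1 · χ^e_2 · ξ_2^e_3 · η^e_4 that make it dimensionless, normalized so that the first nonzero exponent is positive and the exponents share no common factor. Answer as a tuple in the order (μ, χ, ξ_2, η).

M: e_1·(1) + e_2·(2) + e_3·(-2) + e_4·(-2) = 0
L: e_1·(-1) + e_2·(-2) + e_3·(-2) + e_4·(-2) = 0
T: e_1·(-1) + e_2·(2) + e_3·(1) + e_4·(0) = 0
Solving this homogeneous linear system for the smallest-integer solution (first nonzero entry positive) gives (2, -1, 4, -4).

(2, -1, 4, -4)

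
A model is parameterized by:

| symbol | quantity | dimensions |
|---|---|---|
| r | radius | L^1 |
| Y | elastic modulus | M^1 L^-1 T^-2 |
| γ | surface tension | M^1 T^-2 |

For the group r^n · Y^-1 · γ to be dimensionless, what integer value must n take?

-1

Balance the L exponent: (1)·n from r, plus −(-1) + (0) = 1 from the rest, must sum to zero.
n + 1 = 0, so n = -1.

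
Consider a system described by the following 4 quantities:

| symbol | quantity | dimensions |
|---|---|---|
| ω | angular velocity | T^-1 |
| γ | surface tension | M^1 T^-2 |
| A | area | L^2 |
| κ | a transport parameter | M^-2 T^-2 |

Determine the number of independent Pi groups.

There are 4 variables and 3 base dimensions (M, L, T).
The dimension matrix has rank 3.
Independent dimensionless groups: 4 − 3 = 1.

1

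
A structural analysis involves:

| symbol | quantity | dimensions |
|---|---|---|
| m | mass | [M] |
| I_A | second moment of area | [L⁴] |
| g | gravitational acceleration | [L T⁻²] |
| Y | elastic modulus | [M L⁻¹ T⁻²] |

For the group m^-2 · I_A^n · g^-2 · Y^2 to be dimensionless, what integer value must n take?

1

Balance the L exponent: (4)·n from I_A, plus −2·(0) − 2·(1) + 2·(-1) = -4 from the rest, must sum to zero.
4n − 4 = 0, so n = 1.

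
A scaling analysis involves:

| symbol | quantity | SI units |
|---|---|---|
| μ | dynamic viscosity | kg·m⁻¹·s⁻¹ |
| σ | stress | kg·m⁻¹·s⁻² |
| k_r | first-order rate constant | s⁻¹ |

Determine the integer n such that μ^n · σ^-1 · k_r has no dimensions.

1

Balance the M exponent: (1)·n from μ, plus −(1) + (0) = -1 from the rest, must sum to zero.
n − 1 = 0, so n = 1.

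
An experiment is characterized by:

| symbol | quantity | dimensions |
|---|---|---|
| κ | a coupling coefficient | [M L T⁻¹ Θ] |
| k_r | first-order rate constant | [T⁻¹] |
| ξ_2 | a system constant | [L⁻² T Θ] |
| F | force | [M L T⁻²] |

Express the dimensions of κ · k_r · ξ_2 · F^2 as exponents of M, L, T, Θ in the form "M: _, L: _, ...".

M: 3, L: 1, T: -5, Θ: 2

Collect each base-dimension exponent across the product:
  M: (1) + (0) + (0) + 2·(1) = 3
  L: (1) + (0) + (-2) + 2·(1) = 1
  T: (-1) + (-1) + (1) + 2·(-2) = -5
  Θ: (1) + (0) + (1) + 2·(0) = 2
So the dimensions are [M³ L T⁻⁵ Θ²].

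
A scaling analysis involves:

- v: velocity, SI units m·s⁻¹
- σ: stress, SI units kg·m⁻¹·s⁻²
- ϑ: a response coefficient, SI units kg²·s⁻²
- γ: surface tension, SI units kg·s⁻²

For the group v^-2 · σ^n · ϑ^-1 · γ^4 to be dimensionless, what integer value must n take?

Balance the M exponent: (1)·n from σ, plus −2·(0) − (2) + 4·(1) = 2 from the rest, must sum to zero.
n + 2 = 0, so n = -2.

-2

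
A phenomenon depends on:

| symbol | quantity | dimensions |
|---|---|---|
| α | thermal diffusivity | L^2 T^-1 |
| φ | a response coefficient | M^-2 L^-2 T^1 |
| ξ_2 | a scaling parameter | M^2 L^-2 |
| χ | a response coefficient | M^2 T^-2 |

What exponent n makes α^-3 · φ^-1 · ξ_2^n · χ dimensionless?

Balance the M exponent: (2)·n from ξ_2, plus −3·(0) − (-2) + (2) = 4 from the rest, must sum to zero.
2n + 4 = 0, so n = -2.

-2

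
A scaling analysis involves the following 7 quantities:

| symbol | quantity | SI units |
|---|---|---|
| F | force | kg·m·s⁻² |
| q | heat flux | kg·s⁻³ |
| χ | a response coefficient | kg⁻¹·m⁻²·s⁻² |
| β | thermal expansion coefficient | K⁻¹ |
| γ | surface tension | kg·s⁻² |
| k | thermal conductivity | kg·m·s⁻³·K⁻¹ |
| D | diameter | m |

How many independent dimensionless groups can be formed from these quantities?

There are 7 variables and 4 base dimensions (M, L, T, Θ).
The dimension matrix has rank 4.
Independent dimensionless groups: 7 − 4 = 3.

3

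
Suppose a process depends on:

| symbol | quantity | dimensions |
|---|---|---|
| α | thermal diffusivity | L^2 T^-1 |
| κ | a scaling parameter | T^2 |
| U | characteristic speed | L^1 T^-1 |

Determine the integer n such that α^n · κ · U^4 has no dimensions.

Balance the L exponent: (2)·n from α, plus (0) + 4·(1) = 4 from the rest, must sum to zero.
2n + 4 = 0, so n = -2.

-2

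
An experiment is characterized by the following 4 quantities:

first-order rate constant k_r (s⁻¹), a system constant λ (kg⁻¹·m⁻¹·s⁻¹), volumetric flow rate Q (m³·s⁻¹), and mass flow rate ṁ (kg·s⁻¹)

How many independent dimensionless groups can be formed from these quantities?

There are 4 variables and 3 base dimensions (M, L, T).
The dimension matrix has rank 3.
Independent dimensionless groups: 4 − 3 = 1.

1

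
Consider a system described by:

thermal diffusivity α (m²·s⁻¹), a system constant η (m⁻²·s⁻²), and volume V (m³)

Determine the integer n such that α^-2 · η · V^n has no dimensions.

Balance the L exponent: (3)·n from V, plus −2·(2) + (-2) = -6 from the rest, must sum to zero.
3n − 6 = 0, so n = 2.

2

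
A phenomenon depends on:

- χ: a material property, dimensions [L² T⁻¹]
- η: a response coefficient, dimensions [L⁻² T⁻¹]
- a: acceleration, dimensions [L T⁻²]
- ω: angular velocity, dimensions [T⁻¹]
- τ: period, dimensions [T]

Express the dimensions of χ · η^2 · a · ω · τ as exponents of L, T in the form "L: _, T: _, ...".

L: -1, T: -5

Collect each base-dimension exponent across the product:
  L: (2) + 2·(-2) + (1) + (0) + (0) = -1
  T: (-1) + 2·(-1) + (-2) + (-1) + (1) = -5
So the dimensions are [L⁻¹ T⁻⁵].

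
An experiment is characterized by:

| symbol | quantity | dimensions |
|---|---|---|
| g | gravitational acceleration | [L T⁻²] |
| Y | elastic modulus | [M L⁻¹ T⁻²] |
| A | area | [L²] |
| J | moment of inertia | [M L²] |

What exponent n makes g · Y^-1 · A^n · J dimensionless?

-2

Balance the L exponent: (2)·n from A, plus (1) − (-1) + (2) = 4 from the rest, must sum to zero.
2n + 4 = 0, so n = -2.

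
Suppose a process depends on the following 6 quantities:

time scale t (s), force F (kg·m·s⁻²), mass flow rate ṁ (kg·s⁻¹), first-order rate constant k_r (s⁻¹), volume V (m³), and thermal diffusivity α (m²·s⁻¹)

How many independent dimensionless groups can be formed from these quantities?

3

There are 6 variables and 3 base dimensions (M, L, T).
The dimension matrix has rank 3.
Independent dimensionless groups: 6 − 3 = 3.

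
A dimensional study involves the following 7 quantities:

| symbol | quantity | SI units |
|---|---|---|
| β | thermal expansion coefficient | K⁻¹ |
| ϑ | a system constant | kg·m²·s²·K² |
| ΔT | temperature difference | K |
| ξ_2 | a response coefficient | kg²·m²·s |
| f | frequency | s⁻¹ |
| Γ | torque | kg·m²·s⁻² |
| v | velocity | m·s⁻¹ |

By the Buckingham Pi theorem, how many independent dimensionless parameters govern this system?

There are 7 variables and 4 base dimensions (M, L, T, Θ).
The dimension matrix has rank 4.
Independent dimensionless groups: 7 − 4 = 3.

3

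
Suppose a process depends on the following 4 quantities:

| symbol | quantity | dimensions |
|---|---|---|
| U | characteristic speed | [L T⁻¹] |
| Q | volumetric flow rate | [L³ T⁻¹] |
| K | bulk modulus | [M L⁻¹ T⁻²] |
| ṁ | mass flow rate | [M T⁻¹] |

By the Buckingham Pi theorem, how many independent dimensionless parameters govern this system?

1

There are 4 variables and 3 base dimensions (M, L, T).
The dimension matrix has rank 3.
Independent dimensionless groups: 4 − 3 = 1.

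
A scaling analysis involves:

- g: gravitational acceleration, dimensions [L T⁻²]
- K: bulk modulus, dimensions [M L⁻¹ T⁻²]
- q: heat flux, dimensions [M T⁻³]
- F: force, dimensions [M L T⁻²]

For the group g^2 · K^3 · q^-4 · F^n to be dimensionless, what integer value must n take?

1

Balance the M exponent: (1)·n from F, plus 2·(0) + 3·(1) − 4·(1) = -1 from the rest, must sum to zero.
n − 1 = 0, so n = 1.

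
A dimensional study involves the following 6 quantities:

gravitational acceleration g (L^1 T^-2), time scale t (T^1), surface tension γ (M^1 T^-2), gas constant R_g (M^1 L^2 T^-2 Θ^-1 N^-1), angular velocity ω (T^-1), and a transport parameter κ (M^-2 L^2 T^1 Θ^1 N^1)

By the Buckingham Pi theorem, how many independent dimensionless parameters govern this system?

There are 6 variables and 5 base dimensions (M, L, T, Θ, N).
The dimension matrix has rank 4 (less than 5: the dimension vectors are linearly dependent).
Independent dimensionless groups: 6 − 4 = 2.

2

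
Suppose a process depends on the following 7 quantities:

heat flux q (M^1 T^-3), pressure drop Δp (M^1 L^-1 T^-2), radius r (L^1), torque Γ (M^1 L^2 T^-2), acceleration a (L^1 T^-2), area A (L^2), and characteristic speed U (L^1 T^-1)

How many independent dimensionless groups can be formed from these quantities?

4

There are 7 variables and 3 base dimensions (M, L, T).
The dimension matrix has rank 3.
Independent dimensionless groups: 7 − 3 = 4.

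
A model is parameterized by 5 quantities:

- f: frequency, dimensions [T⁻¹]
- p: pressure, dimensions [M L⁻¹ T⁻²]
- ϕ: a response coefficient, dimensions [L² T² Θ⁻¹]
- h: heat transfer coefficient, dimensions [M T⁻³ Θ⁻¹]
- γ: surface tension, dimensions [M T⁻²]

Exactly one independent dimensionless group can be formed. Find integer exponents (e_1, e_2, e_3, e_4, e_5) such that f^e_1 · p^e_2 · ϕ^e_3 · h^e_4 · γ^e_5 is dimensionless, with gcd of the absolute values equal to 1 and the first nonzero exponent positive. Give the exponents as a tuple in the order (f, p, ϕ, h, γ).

(3, 2, 1, -1, -1)

M: e_1·(0) + e_2·(1) + e_3·(0) + e_4·(1) + e_5·(1) = 0
L: e_1·(0) + e_2·(-1) + e_3·(2) + e_4·(0) + e_5·(0) = 0
T: e_1·(-1) + e_2·(-2) + e_3·(2) + e_4·(-3) + e_5·(-2) = 0
Θ: e_1·(0) + e_2·(0) + e_3·(-1) + e_4·(-1) + e_5·(0) = 0
Solving this homogeneous linear system for the smallest-integer solution (first nonzero entry positive) gives (3, 2, 1, -1, -1).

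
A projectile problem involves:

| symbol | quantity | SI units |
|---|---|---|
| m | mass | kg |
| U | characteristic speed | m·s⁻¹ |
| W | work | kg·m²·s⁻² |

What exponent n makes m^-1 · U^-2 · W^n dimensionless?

Balance the M exponent: (1)·n from W, plus −(1) − 2·(0) = -1 from the rest, must sum to zero.
n − 1 = 0, so n = 1.

1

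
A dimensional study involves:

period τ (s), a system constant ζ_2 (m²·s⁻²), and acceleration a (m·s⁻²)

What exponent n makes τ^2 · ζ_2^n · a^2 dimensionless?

-1

Balance the L exponent: (2)·n from ζ_2, plus 2·(0) + 2·(1) = 2 from the rest, must sum to zero.
2n + 2 = 0, so n = -1.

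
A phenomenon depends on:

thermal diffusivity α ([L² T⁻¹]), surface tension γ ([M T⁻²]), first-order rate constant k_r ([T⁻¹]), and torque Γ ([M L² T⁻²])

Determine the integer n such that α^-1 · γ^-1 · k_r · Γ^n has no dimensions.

Balance the M exponent: (1)·n from Γ, plus −(0) − (1) + (0) = -1 from the rest, must sum to zero.
n − 1 = 0, so n = 1.

1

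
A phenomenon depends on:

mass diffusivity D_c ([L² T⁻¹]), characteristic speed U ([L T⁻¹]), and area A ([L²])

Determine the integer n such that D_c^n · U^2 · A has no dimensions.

-2

Balance the L exponent: (2)·n from D_c, plus 2·(1) + (2) = 4 from the rest, must sum to zero.
2n + 4 = 0, so n = -2.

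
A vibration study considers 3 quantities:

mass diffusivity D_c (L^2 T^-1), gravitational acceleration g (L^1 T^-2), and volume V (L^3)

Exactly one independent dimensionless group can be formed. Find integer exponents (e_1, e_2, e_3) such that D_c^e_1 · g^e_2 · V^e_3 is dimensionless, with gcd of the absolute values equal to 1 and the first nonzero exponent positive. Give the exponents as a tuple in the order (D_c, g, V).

(2, -1, -1)

L: e_1·(2) + e_2·(1) + e_3·(3) = 0
T: e_1·(-1) + e_2·(-2) + e_3·(0) = 0
Solving this homogeneous linear system for the smallest-integer solution (first nonzero entry positive) gives (2, -1, -1).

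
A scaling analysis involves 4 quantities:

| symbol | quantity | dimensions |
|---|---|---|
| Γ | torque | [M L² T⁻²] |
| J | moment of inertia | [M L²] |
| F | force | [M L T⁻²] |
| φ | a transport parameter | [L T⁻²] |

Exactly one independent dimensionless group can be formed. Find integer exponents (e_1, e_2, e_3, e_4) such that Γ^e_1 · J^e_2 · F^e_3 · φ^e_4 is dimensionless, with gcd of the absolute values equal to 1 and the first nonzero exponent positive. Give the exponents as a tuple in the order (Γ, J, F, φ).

M: e_1·(1) + e_2·(1) + e_3·(1) + e_4·(0) = 0
L: e_1·(2) + e_2·(2) + e_3·(1) + e_4·(1) = 0
T: e_1·(-2) + e_2·(0) + e_3·(-2) + e_4·(-2) = 0
Solving this homogeneous linear system for the smallest-integer solution (first nonzero entry positive) gives (2, -1, -1, -1).

(2, -1, -1, -1)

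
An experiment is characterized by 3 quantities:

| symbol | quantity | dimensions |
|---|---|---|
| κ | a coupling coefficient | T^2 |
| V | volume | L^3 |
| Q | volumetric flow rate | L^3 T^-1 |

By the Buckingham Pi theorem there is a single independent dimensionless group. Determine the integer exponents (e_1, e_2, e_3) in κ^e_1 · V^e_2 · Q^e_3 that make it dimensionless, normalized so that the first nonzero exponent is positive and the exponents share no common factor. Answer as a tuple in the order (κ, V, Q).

L: e_1·(0) + e_2·(3) + e_3·(3) = 0
T: e_1·(2) + e_2·(0) + e_3·(-1) = 0
Solving this homogeneous linear system for the smallest-integer solution (first nonzero entry positive) gives (1, -2, 2).

(1, -2, 2)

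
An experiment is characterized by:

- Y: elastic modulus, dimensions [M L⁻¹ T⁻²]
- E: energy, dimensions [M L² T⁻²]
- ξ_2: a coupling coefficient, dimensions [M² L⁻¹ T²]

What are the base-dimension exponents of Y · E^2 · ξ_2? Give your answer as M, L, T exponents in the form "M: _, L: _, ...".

Collect each base-dimension exponent across the product:
  M: (1) + 2·(1) + (2) = 5
  L: (-1) + 2·(2) + (-1) = 2
  T: (-2) + 2·(-2) + (2) = -4
So the dimensions are [M⁵ L² T⁻⁴].

M: 5, L: 2, T: -4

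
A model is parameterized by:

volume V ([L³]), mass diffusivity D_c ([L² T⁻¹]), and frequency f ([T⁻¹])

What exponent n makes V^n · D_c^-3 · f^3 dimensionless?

2

Balance the L exponent: (3)·n from V, plus −3·(2) + 3·(0) = -6 from the rest, must sum to zero.
3n − 6 = 0, so n = 2.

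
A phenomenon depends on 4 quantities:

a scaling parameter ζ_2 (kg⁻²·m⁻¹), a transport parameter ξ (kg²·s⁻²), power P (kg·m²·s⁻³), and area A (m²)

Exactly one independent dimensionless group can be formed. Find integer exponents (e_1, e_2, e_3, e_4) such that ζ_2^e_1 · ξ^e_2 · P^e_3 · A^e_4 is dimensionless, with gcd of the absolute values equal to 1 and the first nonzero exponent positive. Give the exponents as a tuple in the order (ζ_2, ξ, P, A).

M: e_1·(-2) + e_2·(2) + e_3·(1) + e_4·(0) = 0
L: e_1·(-1) + e_2·(0) + e_3·(2) + e_4·(2) = 0
T: e_1·(0) + e_2·(-2) + e_3·(-3) + e_4·(0) = 0
Solving this homogeneous linear system for the smallest-integer solution (first nonzero entry positive) gives (2, 3, -2, 3).

(2, 3, -2, 3)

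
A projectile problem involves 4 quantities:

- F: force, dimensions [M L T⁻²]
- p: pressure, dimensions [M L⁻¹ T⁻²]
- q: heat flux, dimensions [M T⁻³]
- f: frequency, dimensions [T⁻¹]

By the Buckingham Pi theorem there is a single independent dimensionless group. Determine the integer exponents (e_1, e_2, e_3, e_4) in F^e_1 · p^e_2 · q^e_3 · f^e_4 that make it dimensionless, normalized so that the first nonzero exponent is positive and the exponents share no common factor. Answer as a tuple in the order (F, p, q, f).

M: e_1·(1) + e_2·(1) + e_3·(1) + e_4·(0) = 0
L: e_1·(1) + e_2·(-1) + e_3·(0) + e_4·(0) = 0
T: e_1·(-2) + e_2·(-2) + e_3·(-3) + e_4·(-1) = 0
Solving this homogeneous linear system for the smallest-integer solution (first nonzero entry positive) gives (1, 1, -2, 2).

(1, 1, -2, 2)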